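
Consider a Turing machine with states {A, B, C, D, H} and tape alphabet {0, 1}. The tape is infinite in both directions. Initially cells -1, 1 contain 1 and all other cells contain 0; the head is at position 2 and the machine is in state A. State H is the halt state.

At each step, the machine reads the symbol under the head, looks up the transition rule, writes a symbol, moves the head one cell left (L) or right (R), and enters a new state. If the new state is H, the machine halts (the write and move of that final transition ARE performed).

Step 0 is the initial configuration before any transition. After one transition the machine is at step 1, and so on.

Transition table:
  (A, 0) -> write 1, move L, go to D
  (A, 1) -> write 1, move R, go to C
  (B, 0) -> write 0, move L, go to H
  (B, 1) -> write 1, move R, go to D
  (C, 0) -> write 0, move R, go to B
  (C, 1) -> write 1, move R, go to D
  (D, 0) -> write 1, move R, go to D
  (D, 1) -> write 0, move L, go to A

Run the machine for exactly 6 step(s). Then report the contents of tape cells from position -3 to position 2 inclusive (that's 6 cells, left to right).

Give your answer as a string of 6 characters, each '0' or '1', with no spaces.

Answer: 110101

Derivation:
Step 1: in state A at pos 2, read 0 -> (A,0)->write 1,move L,goto D. Now: state=D, head=1, tape[-2..3]=010110 (head:    ^)
Step 2: in state D at pos 1, read 1 -> (D,1)->write 0,move L,goto A. Now: state=A, head=0, tape[-2..3]=010010 (head:   ^)
Step 3: in state A at pos 0, read 0 -> (A,0)->write 1,move L,goto D. Now: state=D, head=-1, tape[-2..3]=011010 (head:  ^)
Step 4: in state D at pos -1, read 1 -> (D,1)->write 0,move L,goto A. Now: state=A, head=-2, tape[-3..3]=0001010 (head:  ^)
Step 5: in state A at pos -2, read 0 -> (A,0)->write 1,move L,goto D. Now: state=D, head=-3, tape[-4..3]=00101010 (head:  ^)
Step 6: in state D at pos -3, read 0 -> (D,0)->write 1,move R,goto D. Now: state=D, head=-2, tape[-4..3]=01101010 (head:   ^)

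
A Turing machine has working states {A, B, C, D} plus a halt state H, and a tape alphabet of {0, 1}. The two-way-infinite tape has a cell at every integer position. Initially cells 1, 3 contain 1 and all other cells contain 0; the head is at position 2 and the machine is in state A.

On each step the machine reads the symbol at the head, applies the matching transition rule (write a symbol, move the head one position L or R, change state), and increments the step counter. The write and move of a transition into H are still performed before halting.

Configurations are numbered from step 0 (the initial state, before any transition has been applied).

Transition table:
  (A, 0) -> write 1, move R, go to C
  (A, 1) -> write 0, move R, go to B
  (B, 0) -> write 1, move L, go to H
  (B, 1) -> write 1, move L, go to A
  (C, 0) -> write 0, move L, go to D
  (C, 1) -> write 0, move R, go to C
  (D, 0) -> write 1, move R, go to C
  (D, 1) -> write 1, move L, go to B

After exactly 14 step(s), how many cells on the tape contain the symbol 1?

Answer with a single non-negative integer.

Answer: 2

Derivation:
Step 1: in state A at pos 2, read 0 -> (A,0)->write 1,move R,goto C. Now: state=C, head=3, tape[0..4]=01110 (head:    ^)
Step 2: in state C at pos 3, read 1 -> (C,1)->write 0,move R,goto C. Now: state=C, head=4, tape[0..5]=011000 (head:     ^)
Step 3: in state C at pos 4, read 0 -> (C,0)->write 0,move L,goto D. Now: state=D, head=3, tape[0..5]=011000 (head:    ^)
Step 4: in state D at pos 3, read 0 -> (D,0)->write 1,move R,goto C. Now: state=C, head=4, tape[0..5]=011100 (head:     ^)
Step 5: in state C at pos 4, read 0 -> (C,0)->write 0,move L,goto D. Now: state=D, head=3, tape[0..5]=011100 (head:    ^)
Step 6: in state D at pos 3, read 1 -> (D,1)->write 1,move L,goto B. Now: state=B, head=2, tape[0..5]=011100 (head:   ^)
Step 7: in state B at pos 2, read 1 -> (B,1)->write 1,move L,goto A. Now: state=A, head=1, tape[0..5]=011100 (head:  ^)
Step 8: in state A at pos 1, read 1 -> (A,1)->write 0,move R,goto B. Now: state=B, head=2, tape[0..5]=001100 (head:   ^)
Step 9: in state B at pos 2, read 1 -> (B,1)->write 1,move L,goto A. Now: state=A, head=1, tape[0..5]=001100 (head:  ^)
Step 10: in state A at pos 1, read 0 -> (A,0)->write 1,move R,goto C. Now: state=C, head=2, tape[0..5]=011100 (head:   ^)
Step 11: in state C at pos 2, read 1 -> (C,1)->write 0,move R,goto C. Now: state=C, head=3, tape[0..5]=010100 (head:    ^)
Step 12: in state C at pos 3, read 1 -> (C,1)->write 0,move R,goto C. Now: state=C, head=4, tape[0..5]=010000 (head:     ^)
Step 13: in state C at pos 4, read 0 -> (C,0)->write 0,move L,goto D. Now: state=D, head=3, tape[0..5]=010000 (head:    ^)
Step 14: in state D at pos 3, read 0 -> (D,0)->write 1,move R,goto C. Now: state=C, head=4, tape[0..5]=010100 (head:     ^)
Cells containing 1 after step 14: {1, 3} -> 2 cell(s)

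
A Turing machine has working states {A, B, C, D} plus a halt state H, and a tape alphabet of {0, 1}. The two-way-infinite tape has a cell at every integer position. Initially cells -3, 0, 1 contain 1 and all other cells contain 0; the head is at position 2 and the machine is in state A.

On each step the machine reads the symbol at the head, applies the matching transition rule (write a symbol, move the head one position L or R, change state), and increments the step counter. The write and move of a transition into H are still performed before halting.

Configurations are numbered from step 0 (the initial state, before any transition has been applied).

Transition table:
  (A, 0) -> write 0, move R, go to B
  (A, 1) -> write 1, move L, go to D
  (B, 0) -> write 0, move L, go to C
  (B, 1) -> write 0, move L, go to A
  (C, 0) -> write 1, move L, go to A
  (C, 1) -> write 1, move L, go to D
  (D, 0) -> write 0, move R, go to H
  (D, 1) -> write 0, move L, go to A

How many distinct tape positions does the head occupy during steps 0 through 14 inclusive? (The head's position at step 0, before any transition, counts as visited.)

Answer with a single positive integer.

Answer: 8

Derivation:
Step 1: in state A at pos 2, read 0 -> (A,0)->write 0,move R,goto B. Now: state=B, head=3, tape[-4..4]=010011000 (head:        ^)
Step 2: in state B at pos 3, read 0 -> (B,0)->write 0,move L,goto C. Now: state=C, head=2, tape[-4..4]=010011000 (head:       ^)
Step 3: in state C at pos 2, read 0 -> (C,0)->write 1,move L,goto A. Now: state=A, head=1, tape[-4..4]=010011100 (head:      ^)
Step 4: in state A at pos 1, read 1 -> (A,1)->write 1,move L,goto D. Now: state=D, head=0, tape[-4..4]=010011100 (head:     ^)
Step 5: in state D at pos 0, read 1 -> (D,1)->write 0,move L,goto A. Now: state=A, head=-1, tape[-4..4]=010001100 (head:    ^)
Step 6: in state A at pos -1, read 0 -> (A,0)->write 0,move R,goto B. Now: state=B, head=0, tape[-4..4]=010001100 (head:     ^)
Step 7: in state B at pos 0, read 0 -> (B,0)->write 0,move L,goto C. Now: state=C, head=-1, tape[-4..4]=010001100 (head:    ^)
Step 8: in state C at pos -1, read 0 -> (C,0)->write 1,move L,goto A. Now: state=A, head=-2, tape[-4..4]=010101100 (head:   ^)
Step 9: in state A at pos -2, read 0 -> (A,0)->write 0,move R,goto B. Now: state=B, head=-1, tape[-4..4]=010101100 (head:    ^)
Step 10: in state B at pos -1, read 1 -> (B,1)->write 0,move L,goto A. Now: state=A, head=-2, tape[-4..4]=010001100 (head:   ^)
Step 11: in state A at pos -2, read 0 -> (A,0)->write 0,move R,goto B. Now: state=B, head=-1, tape[-4..4]=010001100 (head:    ^)
Step 12: in state B at pos -1, read 0 -> (B,0)->write 0,move L,goto C. Now: state=C, head=-2, tape[-4..4]=010001100 (head:   ^)
Step 13: in state C at pos -2, read 0 -> (C,0)->write 1,move L,goto A. Now: state=A, head=-3, tape[-4..4]=011001100 (head:  ^)
Step 14: in state A at pos -3, read 1 -> (A,1)->write 1,move L,goto D. Now: state=D, head=-4, tape[-5..4]=0011001100 (head:  ^)
Head positions at steps 0..14: starting at 2, distinct positions visited = {-4, -3, -2, -1, 0, 1, 2, 3} -> 8 position(s)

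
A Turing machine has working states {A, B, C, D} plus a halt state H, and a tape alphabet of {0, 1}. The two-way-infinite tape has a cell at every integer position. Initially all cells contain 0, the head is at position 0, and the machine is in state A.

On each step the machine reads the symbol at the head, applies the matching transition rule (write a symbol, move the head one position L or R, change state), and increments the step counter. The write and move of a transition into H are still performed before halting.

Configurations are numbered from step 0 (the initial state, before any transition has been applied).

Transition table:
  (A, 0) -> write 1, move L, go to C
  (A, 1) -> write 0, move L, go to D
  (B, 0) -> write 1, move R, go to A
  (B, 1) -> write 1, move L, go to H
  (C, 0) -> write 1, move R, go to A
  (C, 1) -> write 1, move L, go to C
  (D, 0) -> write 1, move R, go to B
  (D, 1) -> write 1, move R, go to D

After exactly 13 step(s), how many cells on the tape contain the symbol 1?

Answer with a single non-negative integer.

Step 1: in state A at pos 0, read 0 -> (A,0)->write 1,move L,goto C. Now: state=C, head=-1, tape[-2..1]=0010 (head:  ^)
Step 2: in state C at pos -1, read 0 -> (C,0)->write 1,move R,goto A. Now: state=A, head=0, tape[-2..1]=0110 (head:   ^)
Step 3: in state A at pos 0, read 1 -> (A,1)->write 0,move L,goto D. Now: state=D, head=-1, tape[-2..1]=0100 (head:  ^)
Step 4: in state D at pos -1, read 1 -> (D,1)->write 1,move R,goto D. Now: state=D, head=0, tape[-2..1]=0100 (head:   ^)
Step 5: in state D at pos 0, read 0 -> (D,0)->write 1,move R,goto B. Now: state=B, head=1, tape[-2..2]=01100 (head:    ^)
Step 6: in state B at pos 1, read 0 -> (B,0)->write 1,move R,goto A. Now: state=A, head=2, tape[-2..3]=011100 (head:     ^)
Step 7: in state A at pos 2, read 0 -> (A,0)->write 1,move L,goto C. Now: state=C, head=1, tape[-2..3]=011110 (head:    ^)
Step 8: in state C at pos 1, read 1 -> (C,1)->write 1,move L,goto C. Now: state=C, head=0, tape[-2..3]=011110 (head:   ^)
Step 9: in state C at pos 0, read 1 -> (C,1)->write 1,move L,goto C. Now: state=C, head=-1, tape[-2..3]=011110 (head:  ^)
Step 10: in state C at pos -1, read 1 -> (C,1)->write 1,move L,goto C. Now: state=C, head=-2, tape[-3..3]=0011110 (head:  ^)
Step 11: in state C at pos -2, read 0 -> (C,0)->write 1,move R,goto A. Now: state=A, head=-1, tape[-3..3]=0111110 (head:   ^)
Step 12: in state A at pos -1, read 1 -> (A,1)->write 0,move L,goto D. Now: state=D, head=-2, tape[-3..3]=0101110 (head:  ^)
Step 13: in state D at pos -2, read 1 -> (D,1)->write 1,move R,goto D. Now: state=D, head=-1, tape[-3..3]=0101110 (head:   ^)
Cells containing 1 after step 13: {-2, 0, 1, 2} -> 4 cell(s)

Answer: 4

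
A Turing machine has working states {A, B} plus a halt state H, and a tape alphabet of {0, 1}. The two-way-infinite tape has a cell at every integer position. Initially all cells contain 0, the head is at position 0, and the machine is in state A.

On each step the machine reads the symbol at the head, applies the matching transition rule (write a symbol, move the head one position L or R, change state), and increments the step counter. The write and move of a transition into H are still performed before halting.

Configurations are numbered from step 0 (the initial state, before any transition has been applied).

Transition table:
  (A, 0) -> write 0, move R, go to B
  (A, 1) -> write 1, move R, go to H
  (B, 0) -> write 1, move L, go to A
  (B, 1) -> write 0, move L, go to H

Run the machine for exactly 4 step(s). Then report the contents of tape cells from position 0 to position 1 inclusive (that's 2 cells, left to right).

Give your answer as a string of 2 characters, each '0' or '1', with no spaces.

Answer: 00

Derivation:
Step 1: in state A at pos 0, read 0 -> (A,0)->write 0,move R,goto B. Now: state=B, head=1, tape[-1..2]=0000 (head:   ^)
Step 2: in state B at pos 1, read 0 -> (B,0)->write 1,move L,goto A. Now: state=A, head=0, tape[-1..2]=0010 (head:  ^)
Step 3: in state A at pos 0, read 0 -> (A,0)->write 0,move R,goto B. Now: state=B, head=1, tape[-1..2]=0010 (head:   ^)
Step 4: in state B at pos 1, read 1 -> (B,1)->write 0,move L,goto H. Now: state=H, head=0, tape[-1..2]=0000 (head:  ^)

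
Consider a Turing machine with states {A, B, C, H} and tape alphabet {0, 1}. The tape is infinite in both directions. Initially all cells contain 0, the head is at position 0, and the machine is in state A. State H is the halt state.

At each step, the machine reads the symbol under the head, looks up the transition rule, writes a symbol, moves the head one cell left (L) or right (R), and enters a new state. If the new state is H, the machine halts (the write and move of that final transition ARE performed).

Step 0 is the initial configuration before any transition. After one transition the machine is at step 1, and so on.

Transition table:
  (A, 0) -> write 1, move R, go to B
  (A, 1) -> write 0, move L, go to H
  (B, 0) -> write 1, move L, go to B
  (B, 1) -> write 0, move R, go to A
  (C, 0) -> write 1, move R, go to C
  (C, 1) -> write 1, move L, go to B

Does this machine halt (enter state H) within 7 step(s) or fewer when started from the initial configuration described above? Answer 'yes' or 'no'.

Step 1: in state A at pos 0, read 0 -> (A,0)->write 1,move R,goto B. Now: state=B, head=1, tape[-1..2]=0100 (head:   ^)
Step 2: in state B at pos 1, read 0 -> (B,0)->write 1,move L,goto B. Now: state=B, head=0, tape[-1..2]=0110 (head:  ^)
Step 3: in state B at pos 0, read 1 -> (B,1)->write 0,move R,goto A. Now: state=A, head=1, tape[-1..2]=0010 (head:   ^)
Step 4: in state A at pos 1, read 1 -> (A,1)->write 0,move L,goto H. Now: state=H, head=0, tape[-1..2]=0000 (head:  ^)
State H reached at step 4; 4 <= 7 -> yes

Answer: yes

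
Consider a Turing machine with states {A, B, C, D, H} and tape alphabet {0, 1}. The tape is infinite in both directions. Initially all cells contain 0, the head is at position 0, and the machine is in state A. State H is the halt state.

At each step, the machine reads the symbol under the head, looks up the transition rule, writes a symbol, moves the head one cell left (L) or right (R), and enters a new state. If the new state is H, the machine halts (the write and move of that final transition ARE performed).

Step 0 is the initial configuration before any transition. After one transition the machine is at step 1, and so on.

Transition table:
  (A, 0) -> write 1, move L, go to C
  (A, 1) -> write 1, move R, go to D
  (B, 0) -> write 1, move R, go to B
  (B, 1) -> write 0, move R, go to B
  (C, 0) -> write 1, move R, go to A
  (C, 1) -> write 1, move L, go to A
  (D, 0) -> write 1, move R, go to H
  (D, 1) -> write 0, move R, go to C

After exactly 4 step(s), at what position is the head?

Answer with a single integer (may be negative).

Step 1: in state A at pos 0, read 0 -> (A,0)->write 1,move L,goto C. Now: state=C, head=-1, tape[-2..1]=0010 (head:  ^)
Step 2: in state C at pos -1, read 0 -> (C,0)->write 1,move R,goto A. Now: state=A, head=0, tape[-2..1]=0110 (head:   ^)
Step 3: in state A at pos 0, read 1 -> (A,1)->write 1,move R,goto D. Now: state=D, head=1, tape[-2..2]=01100 (head:    ^)
Step 4: in state D at pos 1, read 0 -> (D,0)->write 1,move R,goto H. Now: state=H, head=2, tape[-2..3]=011100 (head:     ^)

Answer: 2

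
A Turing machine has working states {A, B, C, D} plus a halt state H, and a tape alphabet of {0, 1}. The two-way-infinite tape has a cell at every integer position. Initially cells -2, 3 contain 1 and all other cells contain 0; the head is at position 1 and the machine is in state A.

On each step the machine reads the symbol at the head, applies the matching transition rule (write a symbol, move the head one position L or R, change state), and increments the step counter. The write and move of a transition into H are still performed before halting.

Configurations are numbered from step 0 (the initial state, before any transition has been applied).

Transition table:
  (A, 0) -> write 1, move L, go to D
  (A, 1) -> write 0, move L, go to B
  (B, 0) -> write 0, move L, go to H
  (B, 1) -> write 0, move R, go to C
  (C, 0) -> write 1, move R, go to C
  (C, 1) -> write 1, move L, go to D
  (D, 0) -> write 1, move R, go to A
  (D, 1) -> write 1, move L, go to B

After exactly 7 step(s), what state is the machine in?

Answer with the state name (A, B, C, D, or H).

Answer: D

Derivation:
Step 1: in state A at pos 1, read 0 -> (A,0)->write 1,move L,goto D. Now: state=D, head=0, tape[-3..4]=01001010 (head:    ^)
Step 2: in state D at pos 0, read 0 -> (D,0)->write 1,move R,goto A. Now: state=A, head=1, tape[-3..4]=01011010 (head:     ^)
Step 3: in state A at pos 1, read 1 -> (A,1)->write 0,move L,goto B. Now: state=B, head=0, tape[-3..4]=01010010 (head:    ^)
Step 4: in state B at pos 0, read 1 -> (B,1)->write 0,move R,goto C. Now: state=C, head=1, tape[-3..4]=01000010 (head:     ^)
Step 5: in state C at pos 1, read 0 -> (C,0)->write 1,move R,goto C. Now: state=C, head=2, tape[-3..4]=01001010 (head:      ^)
Step 6: in state C at pos 2, read 0 -> (C,0)->write 1,move R,goto C. Now: state=C, head=3, tape[-3..4]=01001110 (head:       ^)
Step 7: in state C at pos 3, read 1 -> (C,1)->write 1,move L,goto D. Now: state=D, head=2, tape[-3..4]=01001110 (head:      ^)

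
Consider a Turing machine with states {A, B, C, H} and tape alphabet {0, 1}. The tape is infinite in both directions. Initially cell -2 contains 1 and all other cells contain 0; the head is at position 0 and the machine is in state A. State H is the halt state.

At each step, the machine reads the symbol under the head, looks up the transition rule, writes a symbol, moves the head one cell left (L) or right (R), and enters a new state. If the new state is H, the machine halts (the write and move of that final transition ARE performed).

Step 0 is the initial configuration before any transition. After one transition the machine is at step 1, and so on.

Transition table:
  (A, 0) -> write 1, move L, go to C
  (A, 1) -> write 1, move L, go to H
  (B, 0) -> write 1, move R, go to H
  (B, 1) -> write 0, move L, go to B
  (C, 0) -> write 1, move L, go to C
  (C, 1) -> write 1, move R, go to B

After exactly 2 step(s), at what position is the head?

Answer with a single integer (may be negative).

Step 1: in state A at pos 0, read 0 -> (A,0)->write 1,move L,goto C. Now: state=C, head=-1, tape[-3..1]=01010 (head:   ^)
Step 2: in state C at pos -1, read 0 -> (C,0)->write 1,move L,goto C. Now: state=C, head=-2, tape[-3..1]=01110 (head:  ^)

Answer: -2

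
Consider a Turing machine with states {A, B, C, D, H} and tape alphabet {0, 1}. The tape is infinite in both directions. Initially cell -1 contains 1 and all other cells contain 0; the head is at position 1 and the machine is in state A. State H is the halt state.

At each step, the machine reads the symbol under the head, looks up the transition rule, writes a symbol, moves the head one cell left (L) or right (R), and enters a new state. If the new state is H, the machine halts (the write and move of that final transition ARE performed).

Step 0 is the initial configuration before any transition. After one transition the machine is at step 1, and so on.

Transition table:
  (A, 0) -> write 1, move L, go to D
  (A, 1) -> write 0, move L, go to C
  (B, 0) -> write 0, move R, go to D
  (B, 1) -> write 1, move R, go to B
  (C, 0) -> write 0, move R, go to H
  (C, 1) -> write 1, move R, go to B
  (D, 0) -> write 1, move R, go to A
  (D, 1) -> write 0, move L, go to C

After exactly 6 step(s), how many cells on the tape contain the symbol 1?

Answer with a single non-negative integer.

Answer: 3

Derivation:
Step 1: in state A at pos 1, read 0 -> (A,0)->write 1,move L,goto D. Now: state=D, head=0, tape[-2..2]=01010 (head:   ^)
Step 2: in state D at pos 0, read 0 -> (D,0)->write 1,move R,goto A. Now: state=A, head=1, tape[-2..2]=01110 (head:    ^)
Step 3: in state A at pos 1, read 1 -> (A,1)->write 0,move L,goto C. Now: state=C, head=0, tape[-2..2]=01100 (head:   ^)
Step 4: in state C at pos 0, read 1 -> (C,1)->write 1,move R,goto B. Now: state=B, head=1, tape[-2..2]=01100 (head:    ^)
Step 5: in state B at pos 1, read 0 -> (B,0)->write 0,move R,goto D. Now: state=D, head=2, tape[-2..3]=011000 (head:     ^)
Step 6: in state D at pos 2, read 0 -> (D,0)->write 1,move R,goto A. Now: state=A, head=3, tape[-2..4]=0110100 (head:      ^)
Cells containing 1 after step 6: {-1, 0, 2} -> 3 cell(s)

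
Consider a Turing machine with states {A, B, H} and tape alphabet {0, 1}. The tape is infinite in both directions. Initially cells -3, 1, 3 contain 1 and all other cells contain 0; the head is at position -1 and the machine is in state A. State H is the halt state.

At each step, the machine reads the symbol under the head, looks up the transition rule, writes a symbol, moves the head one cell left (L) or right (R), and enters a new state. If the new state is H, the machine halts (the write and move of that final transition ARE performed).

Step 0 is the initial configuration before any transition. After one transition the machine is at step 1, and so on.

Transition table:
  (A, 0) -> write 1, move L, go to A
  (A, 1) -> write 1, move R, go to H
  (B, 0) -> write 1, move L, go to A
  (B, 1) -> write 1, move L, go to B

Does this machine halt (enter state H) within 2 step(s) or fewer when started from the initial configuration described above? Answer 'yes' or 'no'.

Step 1: in state A at pos -1, read 0 -> (A,0)->write 1,move L,goto A. Now: state=A, head=-2, tape[-4..4]=010101010 (head:   ^)
Step 2: in state A at pos -2, read 0 -> (A,0)->write 1,move L,goto A. Now: state=A, head=-3, tape[-4..4]=011101010 (head:  ^)
After 2 step(s): state = A (not H) -> not halted within 2 -> no

Answer: no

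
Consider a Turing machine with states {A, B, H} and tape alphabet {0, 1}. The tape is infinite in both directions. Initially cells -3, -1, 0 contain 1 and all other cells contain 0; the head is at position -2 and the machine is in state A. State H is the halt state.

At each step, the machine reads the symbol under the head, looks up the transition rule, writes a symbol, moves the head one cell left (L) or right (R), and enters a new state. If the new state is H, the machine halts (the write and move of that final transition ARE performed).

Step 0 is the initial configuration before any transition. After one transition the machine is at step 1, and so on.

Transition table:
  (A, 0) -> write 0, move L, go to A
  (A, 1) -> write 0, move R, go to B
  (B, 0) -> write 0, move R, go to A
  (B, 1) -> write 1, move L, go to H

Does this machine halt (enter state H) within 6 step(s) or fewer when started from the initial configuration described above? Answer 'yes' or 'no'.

Answer: yes

Derivation:
Step 1: in state A at pos -2, read 0 -> (A,0)->write 0,move L,goto A. Now: state=A, head=-3, tape[-4..1]=010110 (head:  ^)
Step 2: in state A at pos -3, read 1 -> (A,1)->write 0,move R,goto B. Now: state=B, head=-2, tape[-4..1]=000110 (head:   ^)
Step 3: in state B at pos -2, read 0 -> (B,0)->write 0,move R,goto A. Now: state=A, head=-1, tape[-4..1]=000110 (head:    ^)
Step 4: in state A at pos -1, read 1 -> (A,1)->write 0,move R,goto B. Now: state=B, head=0, tape[-4..1]=000010 (head:     ^)
Step 5: in state B at pos 0, read 1 -> (B,1)->write 1,move L,goto H. Now: state=H, head=-1, tape[-4..1]=000010 (head:    ^)
State H reached at step 5; 5 <= 6 -> yes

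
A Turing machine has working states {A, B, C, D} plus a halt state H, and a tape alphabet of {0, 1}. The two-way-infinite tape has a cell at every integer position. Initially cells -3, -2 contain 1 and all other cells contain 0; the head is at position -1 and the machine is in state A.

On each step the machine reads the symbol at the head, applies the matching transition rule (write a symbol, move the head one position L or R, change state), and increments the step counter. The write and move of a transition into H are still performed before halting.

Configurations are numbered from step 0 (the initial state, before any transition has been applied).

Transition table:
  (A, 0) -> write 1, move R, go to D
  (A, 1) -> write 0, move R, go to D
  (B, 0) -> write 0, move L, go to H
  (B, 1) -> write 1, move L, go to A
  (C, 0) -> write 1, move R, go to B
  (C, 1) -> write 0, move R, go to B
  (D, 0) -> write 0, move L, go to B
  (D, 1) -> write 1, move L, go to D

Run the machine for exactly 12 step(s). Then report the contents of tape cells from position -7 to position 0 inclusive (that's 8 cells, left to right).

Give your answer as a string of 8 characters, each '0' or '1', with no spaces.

Step 1: in state A at pos -1, read 0 -> (A,0)->write 1,move R,goto D. Now: state=D, head=0, tape[-4..1]=011100 (head:     ^)
Step 2: in state D at pos 0, read 0 -> (D,0)->write 0,move L,goto B. Now: state=B, head=-1, tape[-4..1]=011100 (head:    ^)
Step 3: in state B at pos -1, read 1 -> (B,1)->write 1,move L,goto A. Now: state=A, head=-2, tape[-4..1]=011100 (head:   ^)
Step 4: in state A at pos -2, read 1 -> (A,1)->write 0,move R,goto D. Now: state=D, head=-1, tape[-4..1]=010100 (head:    ^)
Step 5: in state D at pos -1, read 1 -> (D,1)->write 1,move L,goto D. Now: state=D, head=-2, tape[-4..1]=010100 (head:   ^)
Step 6: in state D at pos -2, read 0 -> (D,0)->write 0,move L,goto B. Now: state=B, head=-3, tape[-4..1]=010100 (head:  ^)
Step 7: in state B at pos -3, read 1 -> (B,1)->write 1,move L,goto A. Now: state=A, head=-4, tape[-5..1]=0010100 (head:  ^)
Step 8: in state A at pos -4, read 0 -> (A,0)->write 1,move R,goto D. Now: state=D, head=-3, tape[-5..1]=0110100 (head:   ^)
Step 9: in state D at pos -3, read 1 -> (D,1)->write 1,move L,goto D. Now: state=D, head=-4, tape[-5..1]=0110100 (head:  ^)
Step 10: in state D at pos -4, read 1 -> (D,1)->write 1,move L,goto D. Now: state=D, head=-5, tape[-6..1]=00110100 (head:  ^)
Step 11: in state D at pos -5, read 0 -> (D,0)->write 0,move L,goto B. Now: state=B, head=-6, tape[-7..1]=000110100 (head:  ^)
Step 12: in state B at pos -6, read 0 -> (B,0)->write 0,move L,goto H. Now: state=H, head=-7, tape[-8..1]=0000110100 (head:  ^)

Answer: 00011010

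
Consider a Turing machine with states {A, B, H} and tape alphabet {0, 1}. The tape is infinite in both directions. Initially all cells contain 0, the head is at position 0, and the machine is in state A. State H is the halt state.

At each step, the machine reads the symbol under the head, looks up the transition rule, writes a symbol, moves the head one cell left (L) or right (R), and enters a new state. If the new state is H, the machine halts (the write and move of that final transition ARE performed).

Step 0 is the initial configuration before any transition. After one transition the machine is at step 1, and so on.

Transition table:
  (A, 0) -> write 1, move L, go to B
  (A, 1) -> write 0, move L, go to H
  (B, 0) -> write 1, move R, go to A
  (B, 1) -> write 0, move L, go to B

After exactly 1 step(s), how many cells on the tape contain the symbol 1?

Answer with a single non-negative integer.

Answer: 1

Derivation:
Step 1: in state A at pos 0, read 0 -> (A,0)->write 1,move L,goto B. Now: state=B, head=-1, tape[-2..1]=0010 (head:  ^)
Cells containing 1 after step 1: {0} -> 1 cell(s)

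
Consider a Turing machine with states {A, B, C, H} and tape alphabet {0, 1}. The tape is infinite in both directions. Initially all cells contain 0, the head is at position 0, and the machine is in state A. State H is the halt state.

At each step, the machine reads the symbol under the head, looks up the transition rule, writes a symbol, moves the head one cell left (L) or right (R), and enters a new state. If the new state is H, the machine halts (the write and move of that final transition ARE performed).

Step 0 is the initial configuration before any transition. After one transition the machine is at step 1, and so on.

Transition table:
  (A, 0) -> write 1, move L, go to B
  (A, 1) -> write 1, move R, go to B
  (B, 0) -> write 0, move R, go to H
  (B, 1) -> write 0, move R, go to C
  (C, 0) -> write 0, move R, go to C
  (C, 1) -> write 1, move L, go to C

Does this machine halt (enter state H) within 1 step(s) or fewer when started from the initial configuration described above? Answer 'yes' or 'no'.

Answer: no

Derivation:
Step 1: in state A at pos 0, read 0 -> (A,0)->write 1,move L,goto B. Now: state=B, head=-1, tape[-2..1]=0010 (head:  ^)
After 1 step(s): state = B (not H) -> not halted within 1 -> no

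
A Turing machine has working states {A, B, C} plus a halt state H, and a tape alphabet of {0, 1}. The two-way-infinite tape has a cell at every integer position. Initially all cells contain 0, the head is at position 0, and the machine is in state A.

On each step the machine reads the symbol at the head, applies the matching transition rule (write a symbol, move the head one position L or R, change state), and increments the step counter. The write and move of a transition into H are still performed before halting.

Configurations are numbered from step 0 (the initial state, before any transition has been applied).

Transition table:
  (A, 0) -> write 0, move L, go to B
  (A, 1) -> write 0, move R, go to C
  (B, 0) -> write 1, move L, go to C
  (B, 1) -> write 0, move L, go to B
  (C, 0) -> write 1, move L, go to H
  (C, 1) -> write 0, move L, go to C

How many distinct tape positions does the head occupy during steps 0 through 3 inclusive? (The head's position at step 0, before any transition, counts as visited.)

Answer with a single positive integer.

Step 1: in state A at pos 0, read 0 -> (A,0)->write 0,move L,goto B. Now: state=B, head=-1, tape[-2..1]=0000 (head:  ^)
Step 2: in state B at pos -1, read 0 -> (B,0)->write 1,move L,goto C. Now: state=C, head=-2, tape[-3..1]=00100 (head:  ^)
Step 3: in state C at pos -2, read 0 -> (C,0)->write 1,move L,goto H. Now: state=H, head=-3, tape[-4..1]=001100 (head:  ^)
Head positions at steps 0..3: starting at 0, distinct positions visited = {-3, -2, -1, 0} -> 4 position(s)

Answer: 4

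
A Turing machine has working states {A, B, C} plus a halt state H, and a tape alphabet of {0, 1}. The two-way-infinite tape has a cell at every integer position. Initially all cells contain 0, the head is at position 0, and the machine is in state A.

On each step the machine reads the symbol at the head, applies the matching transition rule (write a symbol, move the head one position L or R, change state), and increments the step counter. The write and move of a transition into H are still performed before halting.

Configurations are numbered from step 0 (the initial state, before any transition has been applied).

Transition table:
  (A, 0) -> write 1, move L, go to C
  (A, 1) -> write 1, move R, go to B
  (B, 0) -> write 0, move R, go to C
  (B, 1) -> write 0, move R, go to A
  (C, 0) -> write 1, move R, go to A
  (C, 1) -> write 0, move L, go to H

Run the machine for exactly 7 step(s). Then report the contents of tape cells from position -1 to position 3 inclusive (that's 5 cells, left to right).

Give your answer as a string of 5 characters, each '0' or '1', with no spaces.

Answer: 11001

Derivation:
Step 1: in state A at pos 0, read 0 -> (A,0)->write 1,move L,goto C. Now: state=C, head=-1, tape[-2..1]=0010 (head:  ^)
Step 2: in state C at pos -1, read 0 -> (C,0)->write 1,move R,goto A. Now: state=A, head=0, tape[-2..1]=0110 (head:   ^)
Step 3: in state A at pos 0, read 1 -> (A,1)->write 1,move R,goto B. Now: state=B, head=1, tape[-2..2]=01100 (head:    ^)
Step 4: in state B at pos 1, read 0 -> (B,0)->write 0,move R,goto C. Now: state=C, head=2, tape[-2..3]=011000 (head:     ^)
Step 5: in state C at pos 2, read 0 -> (C,0)->write 1,move R,goto A. Now: state=A, head=3, tape[-2..4]=0110100 (head:      ^)
Step 6: in state A at pos 3, read 0 -> (A,0)->write 1,move L,goto C. Now: state=C, head=2, tape[-2..4]=0110110 (head:     ^)
Step 7: in state C at pos 2, read 1 -> (C,1)->write 0,move L,goto H. Now: state=H, head=1, tape[-2..4]=0110010 (head:    ^)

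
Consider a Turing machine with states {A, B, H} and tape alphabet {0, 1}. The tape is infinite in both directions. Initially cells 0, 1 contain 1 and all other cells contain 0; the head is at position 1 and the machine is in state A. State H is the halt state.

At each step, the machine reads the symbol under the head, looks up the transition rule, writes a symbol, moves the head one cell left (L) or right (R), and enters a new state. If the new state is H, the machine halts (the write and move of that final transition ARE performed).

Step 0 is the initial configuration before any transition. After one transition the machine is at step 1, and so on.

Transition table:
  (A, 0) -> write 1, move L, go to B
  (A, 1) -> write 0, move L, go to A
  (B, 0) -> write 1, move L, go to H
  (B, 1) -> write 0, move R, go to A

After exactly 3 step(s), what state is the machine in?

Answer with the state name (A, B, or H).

Answer: B

Derivation:
Step 1: in state A at pos 1, read 1 -> (A,1)->write 0,move L,goto A. Now: state=A, head=0, tape[-1..2]=0100 (head:  ^)
Step 2: in state A at pos 0, read 1 -> (A,1)->write 0,move L,goto A. Now: state=A, head=-1, tape[-2..2]=00000 (head:  ^)
Step 3: in state A at pos -1, read 0 -> (A,0)->write 1,move L,goto B. Now: state=B, head=-2, tape[-3..2]=001000 (head:  ^)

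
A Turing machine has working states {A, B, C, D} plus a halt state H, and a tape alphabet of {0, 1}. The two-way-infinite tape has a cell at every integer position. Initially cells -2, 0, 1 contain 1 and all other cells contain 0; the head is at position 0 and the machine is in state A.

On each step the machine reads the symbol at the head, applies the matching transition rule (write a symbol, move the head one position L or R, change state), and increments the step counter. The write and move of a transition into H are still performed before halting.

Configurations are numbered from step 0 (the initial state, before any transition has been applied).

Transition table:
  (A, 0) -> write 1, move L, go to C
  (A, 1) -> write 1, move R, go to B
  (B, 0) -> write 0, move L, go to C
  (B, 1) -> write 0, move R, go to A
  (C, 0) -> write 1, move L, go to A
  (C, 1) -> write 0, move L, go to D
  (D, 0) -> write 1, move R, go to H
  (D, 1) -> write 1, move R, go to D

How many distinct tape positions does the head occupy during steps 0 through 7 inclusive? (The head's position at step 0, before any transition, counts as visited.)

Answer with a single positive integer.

Step 1: in state A at pos 0, read 1 -> (A,1)->write 1,move R,goto B. Now: state=B, head=1, tape[-3..2]=010110 (head:     ^)
Step 2: in state B at pos 1, read 1 -> (B,1)->write 0,move R,goto A. Now: state=A, head=2, tape[-3..3]=0101000 (head:      ^)
Step 3: in state A at pos 2, read 0 -> (A,0)->write 1,move L,goto C. Now: state=C, head=1, tape[-3..3]=0101010 (head:     ^)
Step 4: in state C at pos 1, read 0 -> (C,0)->write 1,move L,goto A. Now: state=A, head=0, tape[-3..3]=0101110 (head:    ^)
Step 5: in state A at pos 0, read 1 -> (A,1)->write 1,move R,goto B. Now: state=B, head=1, tape[-3..3]=0101110 (head:     ^)
Step 6: in state B at pos 1, read 1 -> (B,1)->write 0,move R,goto A. Now: state=A, head=2, tape[-3..3]=0101010 (head:      ^)
Step 7: in state A at pos 2, read 1 -> (A,1)->write 1,move R,goto B. Now: state=B, head=3, tape[-3..4]=01010100 (head:       ^)
Head positions at steps 0..7: starting at 0, distinct positions visited = {0, 1, 2, 3} -> 4 position(s)

Answer: 4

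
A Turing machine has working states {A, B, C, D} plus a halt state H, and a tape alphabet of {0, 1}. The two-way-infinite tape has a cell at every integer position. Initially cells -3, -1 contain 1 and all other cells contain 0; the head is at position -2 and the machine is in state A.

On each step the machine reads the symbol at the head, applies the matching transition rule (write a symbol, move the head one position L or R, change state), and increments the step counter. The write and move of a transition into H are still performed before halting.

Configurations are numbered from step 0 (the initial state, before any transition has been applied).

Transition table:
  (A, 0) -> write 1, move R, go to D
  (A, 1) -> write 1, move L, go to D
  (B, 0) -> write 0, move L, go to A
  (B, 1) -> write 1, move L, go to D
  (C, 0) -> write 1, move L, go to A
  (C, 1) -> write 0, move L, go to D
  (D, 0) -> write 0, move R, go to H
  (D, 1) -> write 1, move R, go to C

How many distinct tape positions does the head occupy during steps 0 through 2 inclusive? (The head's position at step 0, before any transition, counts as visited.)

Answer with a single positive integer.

Answer: 3

Derivation:
Step 1: in state A at pos -2, read 0 -> (A,0)->write 1,move R,goto D. Now: state=D, head=-1, tape[-4..0]=01110 (head:    ^)
Step 2: in state D at pos -1, read 1 -> (D,1)->write 1,move R,goto C. Now: state=C, head=0, tape[-4..1]=011100 (head:     ^)
Head positions at steps 0..2: starting at -2, distinct positions visited = {-2, -1, 0} -> 3 position(s)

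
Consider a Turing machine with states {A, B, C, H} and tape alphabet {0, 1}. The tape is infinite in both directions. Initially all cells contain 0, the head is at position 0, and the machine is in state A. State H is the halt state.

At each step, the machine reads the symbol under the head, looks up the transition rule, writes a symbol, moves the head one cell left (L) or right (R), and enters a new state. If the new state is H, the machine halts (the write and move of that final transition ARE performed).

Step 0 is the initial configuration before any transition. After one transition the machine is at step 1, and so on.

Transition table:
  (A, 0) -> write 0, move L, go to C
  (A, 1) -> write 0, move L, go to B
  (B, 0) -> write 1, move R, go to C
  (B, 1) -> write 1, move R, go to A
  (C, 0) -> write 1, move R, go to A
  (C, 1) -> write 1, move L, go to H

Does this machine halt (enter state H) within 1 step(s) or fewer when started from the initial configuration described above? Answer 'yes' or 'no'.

Step 1: in state A at pos 0, read 0 -> (A,0)->write 0,move L,goto C. Now: state=C, head=-1, tape[-2..1]=0000 (head:  ^)
After 1 step(s): state = C (not H) -> not halted within 1 -> no

Answer: no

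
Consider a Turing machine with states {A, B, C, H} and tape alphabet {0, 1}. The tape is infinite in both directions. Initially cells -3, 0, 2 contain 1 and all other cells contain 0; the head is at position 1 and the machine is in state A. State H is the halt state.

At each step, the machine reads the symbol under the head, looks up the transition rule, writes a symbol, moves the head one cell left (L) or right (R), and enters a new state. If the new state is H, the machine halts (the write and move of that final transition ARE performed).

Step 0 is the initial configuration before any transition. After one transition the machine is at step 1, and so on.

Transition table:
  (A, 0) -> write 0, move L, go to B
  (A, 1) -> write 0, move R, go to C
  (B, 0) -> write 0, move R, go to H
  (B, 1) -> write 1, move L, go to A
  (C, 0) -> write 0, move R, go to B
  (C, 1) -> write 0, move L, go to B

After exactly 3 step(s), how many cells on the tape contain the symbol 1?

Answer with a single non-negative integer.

Answer: 3

Derivation:
Step 1: in state A at pos 1, read 0 -> (A,0)->write 0,move L,goto B. Now: state=B, head=0, tape[-4..3]=01001010 (head:     ^)
Step 2: in state B at pos 0, read 1 -> (B,1)->write 1,move L,goto A. Now: state=A, head=-1, tape[-4..3]=01001010 (head:    ^)
Step 3: in state A at pos -1, read 0 -> (A,0)->write 0,move L,goto B. Now: state=B, head=-2, tape[-4..3]=01001010 (head:   ^)
Cells containing 1 after step 3: {-3, 0, 2} -> 3 cell(s)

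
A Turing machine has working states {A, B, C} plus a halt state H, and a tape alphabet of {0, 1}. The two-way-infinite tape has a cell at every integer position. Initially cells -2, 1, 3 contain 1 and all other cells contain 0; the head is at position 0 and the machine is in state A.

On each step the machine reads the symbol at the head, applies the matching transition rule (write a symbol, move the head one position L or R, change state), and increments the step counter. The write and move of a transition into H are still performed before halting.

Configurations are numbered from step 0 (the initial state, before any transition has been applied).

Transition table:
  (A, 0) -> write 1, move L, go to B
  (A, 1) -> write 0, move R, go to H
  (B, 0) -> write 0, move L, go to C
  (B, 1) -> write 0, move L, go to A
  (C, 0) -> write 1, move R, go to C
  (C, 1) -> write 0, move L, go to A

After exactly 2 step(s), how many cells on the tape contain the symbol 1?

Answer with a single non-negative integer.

Answer: 4

Derivation:
Step 1: in state A at pos 0, read 0 -> (A,0)->write 1,move L,goto B. Now: state=B, head=-1, tape[-3..4]=01011010 (head:   ^)
Step 2: in state B at pos -1, read 0 -> (B,0)->write 0,move L,goto C. Now: state=C, head=-2, tape[-3..4]=01011010 (head:  ^)
Cells containing 1 after step 2: {-2, 0, 1, 3} -> 4 cell(s)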